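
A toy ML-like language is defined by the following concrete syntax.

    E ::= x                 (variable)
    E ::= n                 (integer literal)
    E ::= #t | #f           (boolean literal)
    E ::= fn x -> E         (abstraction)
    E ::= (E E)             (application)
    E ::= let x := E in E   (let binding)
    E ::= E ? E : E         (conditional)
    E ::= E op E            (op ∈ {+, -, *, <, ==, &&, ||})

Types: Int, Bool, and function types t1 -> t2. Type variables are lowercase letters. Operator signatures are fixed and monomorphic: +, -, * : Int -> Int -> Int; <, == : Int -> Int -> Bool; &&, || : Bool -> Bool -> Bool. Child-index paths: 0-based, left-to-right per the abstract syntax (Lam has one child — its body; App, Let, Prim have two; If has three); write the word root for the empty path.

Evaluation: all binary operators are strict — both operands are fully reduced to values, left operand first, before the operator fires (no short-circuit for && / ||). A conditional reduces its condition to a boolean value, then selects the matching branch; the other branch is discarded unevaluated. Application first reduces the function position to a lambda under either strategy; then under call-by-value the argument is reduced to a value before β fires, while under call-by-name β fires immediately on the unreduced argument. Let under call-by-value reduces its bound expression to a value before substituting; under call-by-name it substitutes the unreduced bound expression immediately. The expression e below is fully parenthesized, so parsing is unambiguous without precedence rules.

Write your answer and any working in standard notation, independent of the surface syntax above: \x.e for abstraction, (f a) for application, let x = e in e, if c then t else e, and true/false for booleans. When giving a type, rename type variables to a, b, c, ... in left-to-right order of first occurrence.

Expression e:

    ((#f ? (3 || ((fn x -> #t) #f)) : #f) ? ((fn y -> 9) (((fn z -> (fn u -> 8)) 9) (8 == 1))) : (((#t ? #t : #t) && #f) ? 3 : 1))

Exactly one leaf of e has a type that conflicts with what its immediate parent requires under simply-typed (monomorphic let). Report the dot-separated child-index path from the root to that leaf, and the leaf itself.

Answer: 0.1.0 : 3

Derivation:
  unify Bool ~ Bool
  unify Int ~ Bool
  FAIL: mismatch Int ~ Bool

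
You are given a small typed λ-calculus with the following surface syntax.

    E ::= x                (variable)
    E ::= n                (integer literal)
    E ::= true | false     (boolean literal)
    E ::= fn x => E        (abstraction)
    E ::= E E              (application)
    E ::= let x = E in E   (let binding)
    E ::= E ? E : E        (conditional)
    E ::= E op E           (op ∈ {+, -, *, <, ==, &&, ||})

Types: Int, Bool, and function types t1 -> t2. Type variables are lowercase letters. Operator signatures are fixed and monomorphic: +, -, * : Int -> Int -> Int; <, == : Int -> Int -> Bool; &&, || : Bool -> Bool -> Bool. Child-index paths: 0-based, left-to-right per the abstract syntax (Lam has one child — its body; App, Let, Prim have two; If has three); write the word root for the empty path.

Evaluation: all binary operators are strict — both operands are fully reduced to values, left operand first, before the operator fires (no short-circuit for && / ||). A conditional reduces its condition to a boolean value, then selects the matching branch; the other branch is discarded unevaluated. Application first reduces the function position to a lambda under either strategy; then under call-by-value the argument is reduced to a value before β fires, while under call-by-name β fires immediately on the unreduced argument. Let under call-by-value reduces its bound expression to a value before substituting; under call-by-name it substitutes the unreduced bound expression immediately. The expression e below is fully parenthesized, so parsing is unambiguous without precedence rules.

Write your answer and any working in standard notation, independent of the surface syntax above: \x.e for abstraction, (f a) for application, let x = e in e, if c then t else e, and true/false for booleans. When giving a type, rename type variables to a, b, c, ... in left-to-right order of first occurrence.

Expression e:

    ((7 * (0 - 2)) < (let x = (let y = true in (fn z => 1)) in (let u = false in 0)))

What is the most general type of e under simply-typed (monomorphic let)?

Derivation:
  unify Int ~ Int
  unify Int ~ Int
  unify Int ~ Int
  unify Int ~ Int
  unify Int ~ Int
let y : Bool
\z._ : a -> Int
let x : a -> Int
let u : Bool
  unify Int ~ Int

Answer: Bool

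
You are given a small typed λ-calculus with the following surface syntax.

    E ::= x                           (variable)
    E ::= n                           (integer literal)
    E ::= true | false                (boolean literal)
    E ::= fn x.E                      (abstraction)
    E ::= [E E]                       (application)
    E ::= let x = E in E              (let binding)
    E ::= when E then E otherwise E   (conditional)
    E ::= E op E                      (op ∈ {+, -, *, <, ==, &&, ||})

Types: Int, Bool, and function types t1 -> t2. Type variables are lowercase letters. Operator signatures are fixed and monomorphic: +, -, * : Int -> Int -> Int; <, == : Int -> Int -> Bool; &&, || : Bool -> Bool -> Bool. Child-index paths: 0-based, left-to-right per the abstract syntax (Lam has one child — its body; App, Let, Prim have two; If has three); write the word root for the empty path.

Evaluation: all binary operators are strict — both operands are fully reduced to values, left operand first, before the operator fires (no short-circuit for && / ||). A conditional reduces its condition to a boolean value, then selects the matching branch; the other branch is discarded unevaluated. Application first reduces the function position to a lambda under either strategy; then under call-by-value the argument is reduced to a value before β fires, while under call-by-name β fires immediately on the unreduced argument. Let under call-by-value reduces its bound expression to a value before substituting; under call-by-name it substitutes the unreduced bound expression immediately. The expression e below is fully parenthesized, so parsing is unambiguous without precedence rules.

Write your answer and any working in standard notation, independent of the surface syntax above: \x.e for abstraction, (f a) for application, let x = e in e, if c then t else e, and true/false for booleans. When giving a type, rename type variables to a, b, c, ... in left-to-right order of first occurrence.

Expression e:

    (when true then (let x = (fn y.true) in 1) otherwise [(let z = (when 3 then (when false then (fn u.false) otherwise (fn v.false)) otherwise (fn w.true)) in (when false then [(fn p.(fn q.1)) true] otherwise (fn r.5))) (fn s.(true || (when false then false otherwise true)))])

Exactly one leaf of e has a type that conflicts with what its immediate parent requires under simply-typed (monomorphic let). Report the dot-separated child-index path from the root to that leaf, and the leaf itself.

Answer: 2.0.0.0 : 3

Working:
  unify Bool ~ Bool
\y._ : a -> Bool
let x : a -> Bool
  unify Int ~ Bool
  FAIL: mismatch Int ~ Bool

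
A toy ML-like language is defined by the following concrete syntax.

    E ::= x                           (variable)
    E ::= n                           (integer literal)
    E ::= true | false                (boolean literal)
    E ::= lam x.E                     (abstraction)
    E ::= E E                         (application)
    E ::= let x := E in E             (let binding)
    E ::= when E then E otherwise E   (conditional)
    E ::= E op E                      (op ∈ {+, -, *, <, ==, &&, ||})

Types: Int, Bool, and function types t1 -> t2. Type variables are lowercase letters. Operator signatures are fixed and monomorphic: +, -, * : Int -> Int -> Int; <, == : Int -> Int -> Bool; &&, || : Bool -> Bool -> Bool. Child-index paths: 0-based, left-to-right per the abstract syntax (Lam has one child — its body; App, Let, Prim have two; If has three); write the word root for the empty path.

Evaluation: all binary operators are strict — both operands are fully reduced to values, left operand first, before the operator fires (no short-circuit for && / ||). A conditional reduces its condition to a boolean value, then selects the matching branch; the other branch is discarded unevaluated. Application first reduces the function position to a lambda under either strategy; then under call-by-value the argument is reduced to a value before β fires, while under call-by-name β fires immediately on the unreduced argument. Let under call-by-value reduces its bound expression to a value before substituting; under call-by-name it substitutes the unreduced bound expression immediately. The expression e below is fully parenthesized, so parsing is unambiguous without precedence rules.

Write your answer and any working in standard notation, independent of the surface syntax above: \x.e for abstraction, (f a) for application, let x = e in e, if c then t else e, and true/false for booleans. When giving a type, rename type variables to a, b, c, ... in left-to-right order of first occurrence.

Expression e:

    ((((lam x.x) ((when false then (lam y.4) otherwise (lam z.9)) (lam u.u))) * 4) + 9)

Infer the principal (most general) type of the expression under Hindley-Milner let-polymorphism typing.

Working:
x : a
\x._ : a -> a
  unify Bool ~ Bool
\y._ : b -> Int
\z._ : c -> Int
  unify b -> Int ~ c -> Int
  unify b ~ c
  unify Int ~ Int
u : d
\u._ : d -> d
  unify c -> Int ~ (d -> d) -> e
  unify c ~ d -> d
  unify Int ~ e
_ _ : Int
  unify a -> a ~ Int -> f
  unify a ~ Int
  unify Int ~ f
_ _ : Int
  unify Int ~ Int
  unify Int ~ Int
  unify Int ~ Int
  unify Int ~ Int

Answer: Int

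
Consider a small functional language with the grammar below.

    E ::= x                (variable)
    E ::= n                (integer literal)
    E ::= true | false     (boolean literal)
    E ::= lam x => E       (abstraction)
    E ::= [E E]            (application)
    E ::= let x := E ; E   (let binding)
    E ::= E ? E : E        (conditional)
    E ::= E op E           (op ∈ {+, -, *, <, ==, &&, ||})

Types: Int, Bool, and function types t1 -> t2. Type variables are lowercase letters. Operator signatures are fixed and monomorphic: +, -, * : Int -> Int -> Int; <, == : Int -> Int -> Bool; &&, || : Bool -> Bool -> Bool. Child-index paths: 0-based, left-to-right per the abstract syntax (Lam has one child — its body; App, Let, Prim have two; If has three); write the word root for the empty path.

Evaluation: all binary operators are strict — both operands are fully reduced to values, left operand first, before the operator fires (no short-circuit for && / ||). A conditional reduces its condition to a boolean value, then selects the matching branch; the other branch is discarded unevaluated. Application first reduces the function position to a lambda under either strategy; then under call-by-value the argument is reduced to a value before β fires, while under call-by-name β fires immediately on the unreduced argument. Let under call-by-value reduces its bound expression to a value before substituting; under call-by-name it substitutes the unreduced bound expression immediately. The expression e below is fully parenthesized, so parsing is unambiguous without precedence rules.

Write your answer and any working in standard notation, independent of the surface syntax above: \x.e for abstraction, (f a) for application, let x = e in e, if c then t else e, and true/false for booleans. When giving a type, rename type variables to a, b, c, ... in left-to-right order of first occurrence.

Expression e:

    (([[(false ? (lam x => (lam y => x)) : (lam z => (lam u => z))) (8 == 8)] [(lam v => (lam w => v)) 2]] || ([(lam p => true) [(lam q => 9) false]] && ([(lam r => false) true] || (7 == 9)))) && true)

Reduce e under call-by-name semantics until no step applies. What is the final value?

Answer: true

Trace:
step 0: (((((if false then (\x.(\y.x)) else (\z.(\u.z))) (8 == 8)) ((\v.(\w.v)) 2)) || (((\p.true) ((\q.9) false)) && (((\r.false) true) || (7 == 9)))) && true)
step 1: [if@0.0.0.0] (((((\z.(\u.z)) (8 == 8)) ((\v.(\w.v)) 2)) || (((\p.true) ((\q.9) false)) && (((\r.false) true) || (7 == 9)))) && true)
step 2: [beta@0.0.0] ((((\u.(8 == 8)) ((\v.(\w.v)) 2)) || (((\p.true) ((\q.9) false)) && (((\r.false) true) || (7 == 9)))) && true)
step 3: [beta@0.0] (((8 == 8) || (((\p.true) ((\q.9) false)) && (((\r.false) true) || (7 == 9)))) && true)
step 4: [delta@0.0] ((true || (((\p.true) ((\q.9) false)) && (((\r.false) true) || (7 == 9)))) && true)
step 5: [beta@0.1.0] ((true || (true && (((\r.false) true) || (7 == 9)))) && true)
step 6: [beta@0.1.1.0] ((true || (true && (false || (7 == 9)))) && true)
step 7: [delta@0.1.1.1] ((true || (true && (false || false))) && true)
step 8: [delta@0.1.1] ((true || (true && false)) && true)
step 9: [delta@0.1] ((true || false) && true)
step 10: [delta@0] (true && true)
step 11: [delta@root] true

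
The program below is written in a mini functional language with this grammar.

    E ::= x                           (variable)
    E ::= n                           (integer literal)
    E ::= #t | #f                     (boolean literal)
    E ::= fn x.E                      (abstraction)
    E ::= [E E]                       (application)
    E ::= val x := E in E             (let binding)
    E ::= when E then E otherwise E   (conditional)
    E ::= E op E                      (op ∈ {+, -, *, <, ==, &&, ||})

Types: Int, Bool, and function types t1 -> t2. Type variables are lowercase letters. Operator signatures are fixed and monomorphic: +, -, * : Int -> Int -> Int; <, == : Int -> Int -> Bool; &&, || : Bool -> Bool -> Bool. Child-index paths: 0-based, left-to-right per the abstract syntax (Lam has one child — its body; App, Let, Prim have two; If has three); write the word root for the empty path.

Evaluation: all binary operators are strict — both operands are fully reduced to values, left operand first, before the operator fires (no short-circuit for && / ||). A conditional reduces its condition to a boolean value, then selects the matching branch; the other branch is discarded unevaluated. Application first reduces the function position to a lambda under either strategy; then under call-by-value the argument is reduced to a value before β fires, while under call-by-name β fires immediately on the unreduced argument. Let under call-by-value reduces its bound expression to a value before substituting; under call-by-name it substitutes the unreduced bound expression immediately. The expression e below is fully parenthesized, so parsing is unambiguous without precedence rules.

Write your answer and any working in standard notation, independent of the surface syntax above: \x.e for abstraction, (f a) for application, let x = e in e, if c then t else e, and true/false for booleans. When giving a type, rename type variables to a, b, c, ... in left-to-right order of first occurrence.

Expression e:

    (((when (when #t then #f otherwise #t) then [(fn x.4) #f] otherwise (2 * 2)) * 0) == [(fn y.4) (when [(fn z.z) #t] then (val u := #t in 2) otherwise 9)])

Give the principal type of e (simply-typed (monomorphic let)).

Answer: Bool

Trace:
  unify Bool ~ Bool
  unify Bool ~ Bool
  unify Bool ~ Bool
\x._ : a -> Int
  unify a -> Int ~ Bool -> b
  unify a ~ Bool
  unify Int ~ b
_ _ : Int
  unify Int ~ Int
  unify Int ~ Int
  unify Int ~ Int
  unify Int ~ Int
  unify Int ~ Int
  unify Int ~ Int
\y._ : c -> Int
z : d
\z._ : d -> d
  unify d -> d ~ Bool -> e
  unify d ~ Bool
  unify Bool ~ e
_ _ : Bool
  unify Bool ~ Bool
let u : Bool
  unify Int ~ Int
  unify c -> Int ~ Int -> f
  unify c ~ Int
  unify Int ~ f
_ _ : Int
  unify Int ~ Int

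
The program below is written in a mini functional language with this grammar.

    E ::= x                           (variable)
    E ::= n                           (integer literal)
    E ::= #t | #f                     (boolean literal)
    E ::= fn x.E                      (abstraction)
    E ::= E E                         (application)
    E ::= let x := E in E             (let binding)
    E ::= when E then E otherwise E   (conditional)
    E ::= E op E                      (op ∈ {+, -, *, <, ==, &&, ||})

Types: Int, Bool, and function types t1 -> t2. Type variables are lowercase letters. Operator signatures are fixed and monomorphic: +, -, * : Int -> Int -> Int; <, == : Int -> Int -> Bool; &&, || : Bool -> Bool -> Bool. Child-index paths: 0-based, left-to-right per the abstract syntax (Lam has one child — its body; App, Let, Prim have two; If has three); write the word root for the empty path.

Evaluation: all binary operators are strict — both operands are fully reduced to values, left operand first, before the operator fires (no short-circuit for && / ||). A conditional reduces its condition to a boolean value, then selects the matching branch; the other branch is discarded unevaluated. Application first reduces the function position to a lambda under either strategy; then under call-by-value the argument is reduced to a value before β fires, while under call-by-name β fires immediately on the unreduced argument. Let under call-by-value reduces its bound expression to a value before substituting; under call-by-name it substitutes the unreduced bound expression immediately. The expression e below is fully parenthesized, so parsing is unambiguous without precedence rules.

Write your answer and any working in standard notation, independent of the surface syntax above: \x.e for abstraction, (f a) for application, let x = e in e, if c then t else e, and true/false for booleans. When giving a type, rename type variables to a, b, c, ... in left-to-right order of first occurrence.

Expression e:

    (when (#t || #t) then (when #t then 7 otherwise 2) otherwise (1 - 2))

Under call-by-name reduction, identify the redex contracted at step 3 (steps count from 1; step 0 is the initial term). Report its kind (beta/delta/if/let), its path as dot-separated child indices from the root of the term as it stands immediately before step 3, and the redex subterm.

Working:
step 0: (if (true || true) then (if true then 7 else 2) else (1 - 2))
step 1: [delta@0] (if true then (if true then 7 else 2) else (1 - 2))
step 2: [if@root] (if true then 7 else 2)
step 3: [if@root] 7

Answer: if at root : (if true then 7 else 2)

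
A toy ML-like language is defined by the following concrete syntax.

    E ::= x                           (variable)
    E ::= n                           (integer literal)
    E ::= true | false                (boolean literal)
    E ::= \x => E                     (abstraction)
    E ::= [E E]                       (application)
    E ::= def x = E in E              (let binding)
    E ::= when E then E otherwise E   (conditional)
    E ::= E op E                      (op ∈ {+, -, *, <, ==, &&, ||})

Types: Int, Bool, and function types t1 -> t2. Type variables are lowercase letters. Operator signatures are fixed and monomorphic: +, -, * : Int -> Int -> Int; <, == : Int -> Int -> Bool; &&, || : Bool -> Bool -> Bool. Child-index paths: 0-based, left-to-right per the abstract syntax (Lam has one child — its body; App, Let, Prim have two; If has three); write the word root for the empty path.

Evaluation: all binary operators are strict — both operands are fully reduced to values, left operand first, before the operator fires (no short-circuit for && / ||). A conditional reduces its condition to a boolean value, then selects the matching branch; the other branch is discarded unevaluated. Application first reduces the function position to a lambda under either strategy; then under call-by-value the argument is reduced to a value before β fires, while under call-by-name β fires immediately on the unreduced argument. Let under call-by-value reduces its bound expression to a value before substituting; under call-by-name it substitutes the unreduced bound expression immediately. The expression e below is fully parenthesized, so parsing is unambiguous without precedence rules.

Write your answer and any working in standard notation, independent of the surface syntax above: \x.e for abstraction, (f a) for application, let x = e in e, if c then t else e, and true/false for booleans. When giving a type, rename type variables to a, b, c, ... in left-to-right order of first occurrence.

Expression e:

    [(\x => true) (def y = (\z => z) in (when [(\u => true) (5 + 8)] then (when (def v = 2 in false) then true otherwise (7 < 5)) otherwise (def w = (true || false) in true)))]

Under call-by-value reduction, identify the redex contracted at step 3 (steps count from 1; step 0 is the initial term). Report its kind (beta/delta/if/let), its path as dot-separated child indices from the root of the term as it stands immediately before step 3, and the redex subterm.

Trace:
step 0: ((\x.true) (let y = (\z.z) in (if ((\u.true) (5 + 8)) then (if (let v = 2 in false) then true else (7 < 5)) else (let w = (true || false) in true))))
step 1: [let@1] ((\x.true) (if ((\u.true) (5 + 8)) then (if (let v = 2 in false) then true else (7 < 5)) else (let w = (true || false) in true)))
step 2: [delta@1.0.1] ((\x.true) (if ((\u.true) 13) then (if (let v = 2 in false) then true else (7 < 5)) else (let w = (true || false) in true)))
step 3: [beta@1.0] ((\x.true) (if true then (if (let v = 2 in false) then true else (7 < 5)) else (let w = (true || false) in true)))

Answer: beta at 1.0 : ((\u.true) 13)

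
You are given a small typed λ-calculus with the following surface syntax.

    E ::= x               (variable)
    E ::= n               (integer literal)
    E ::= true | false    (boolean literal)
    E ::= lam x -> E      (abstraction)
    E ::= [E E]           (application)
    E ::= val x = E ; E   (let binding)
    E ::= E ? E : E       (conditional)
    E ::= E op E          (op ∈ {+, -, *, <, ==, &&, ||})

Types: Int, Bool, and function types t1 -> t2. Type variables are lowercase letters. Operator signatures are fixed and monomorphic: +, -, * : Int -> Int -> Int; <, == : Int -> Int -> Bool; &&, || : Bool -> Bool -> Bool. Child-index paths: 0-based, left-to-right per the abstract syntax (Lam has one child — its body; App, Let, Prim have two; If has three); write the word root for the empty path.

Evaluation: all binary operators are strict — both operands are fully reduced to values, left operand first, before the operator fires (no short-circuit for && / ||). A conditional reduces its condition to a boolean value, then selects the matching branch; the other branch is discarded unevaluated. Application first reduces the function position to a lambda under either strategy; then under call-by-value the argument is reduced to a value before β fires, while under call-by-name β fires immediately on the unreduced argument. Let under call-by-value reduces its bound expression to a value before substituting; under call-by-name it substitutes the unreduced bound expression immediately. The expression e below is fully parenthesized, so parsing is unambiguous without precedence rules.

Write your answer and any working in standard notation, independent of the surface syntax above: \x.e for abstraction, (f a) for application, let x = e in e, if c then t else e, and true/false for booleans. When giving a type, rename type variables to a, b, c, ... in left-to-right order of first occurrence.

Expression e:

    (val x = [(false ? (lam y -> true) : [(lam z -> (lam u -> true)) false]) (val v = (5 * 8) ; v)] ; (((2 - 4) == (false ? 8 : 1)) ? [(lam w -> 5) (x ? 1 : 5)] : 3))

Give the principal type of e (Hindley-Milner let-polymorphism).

Answer: Int

Trace:
  unify Bool ~ Bool
\y._ : a -> Bool
\u._ : c -> Bool
\z._ : b -> c -> Bool
  unify b -> c -> Bool ~ Bool -> d
  unify b ~ Bool
  unify c -> Bool ~ d
_ _ : c -> Bool
  unify a -> Bool ~ c -> Bool
  unify a ~ c
  unify Bool ~ Bool
  unify Int ~ Int
  unify Int ~ Int
let v : Int
v : Int
  unify c -> Bool ~ Int -> e
  unify c ~ Int
  unify Bool ~ e
_ _ : Bool
let x : Bool
  unify Int ~ Int
  unify Int ~ Int
  unify Int ~ Int
  unify Bool ~ Bool
  unify Int ~ Int
  unify Int ~ Int
  unify Bool ~ Bool
\w._ : f -> Int
x : Bool
  unify Bool ~ Bool
  unify Int ~ Int
  unify f -> Int ~ Int -> g
  unify f ~ Int
  unify Int ~ g
_ _ : Int
  unify Int ~ Int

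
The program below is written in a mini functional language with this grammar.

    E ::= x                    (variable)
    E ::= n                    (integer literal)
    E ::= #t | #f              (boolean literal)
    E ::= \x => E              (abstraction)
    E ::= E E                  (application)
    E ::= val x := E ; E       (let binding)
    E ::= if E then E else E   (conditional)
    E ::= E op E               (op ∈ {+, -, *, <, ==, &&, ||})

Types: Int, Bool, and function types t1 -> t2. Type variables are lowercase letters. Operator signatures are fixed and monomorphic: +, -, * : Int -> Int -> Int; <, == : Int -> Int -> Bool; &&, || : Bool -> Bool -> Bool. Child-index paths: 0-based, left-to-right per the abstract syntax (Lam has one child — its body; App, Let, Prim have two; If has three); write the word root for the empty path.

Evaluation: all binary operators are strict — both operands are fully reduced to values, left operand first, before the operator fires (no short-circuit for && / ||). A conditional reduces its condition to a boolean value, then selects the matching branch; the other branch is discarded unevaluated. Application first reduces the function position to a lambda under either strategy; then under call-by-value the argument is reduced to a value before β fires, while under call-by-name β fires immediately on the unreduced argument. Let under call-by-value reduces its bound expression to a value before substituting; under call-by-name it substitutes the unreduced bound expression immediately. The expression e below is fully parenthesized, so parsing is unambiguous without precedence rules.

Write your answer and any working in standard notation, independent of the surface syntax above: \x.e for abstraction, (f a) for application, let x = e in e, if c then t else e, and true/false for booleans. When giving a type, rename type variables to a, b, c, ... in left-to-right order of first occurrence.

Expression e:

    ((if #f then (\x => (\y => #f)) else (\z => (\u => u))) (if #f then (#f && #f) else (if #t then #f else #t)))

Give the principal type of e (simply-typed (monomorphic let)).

Answer: Bool -> Bool

Derivation:
  unify Bool ~ Bool
\y._ : b -> Bool
\x._ : a -> b -> Bool
u : d
\u._ : d -> d
\z._ : c -> d -> d
  unify a -> b -> Bool ~ c -> d -> d
  unify a ~ c
  unify b -> Bool ~ d -> d
  unify b ~ d
  unify Bool ~ d
  unify Bool ~ Bool
  unify Bool ~ Bool
  unify Bool ~ Bool
  unify Bool ~ Bool
  unify Bool ~ Bool
  unify Bool ~ Bool
  unify c -> Bool -> Bool ~ Bool -> e
  unify c ~ Bool
  unify Bool -> Bool ~ e
_ _ : Bool -> Bool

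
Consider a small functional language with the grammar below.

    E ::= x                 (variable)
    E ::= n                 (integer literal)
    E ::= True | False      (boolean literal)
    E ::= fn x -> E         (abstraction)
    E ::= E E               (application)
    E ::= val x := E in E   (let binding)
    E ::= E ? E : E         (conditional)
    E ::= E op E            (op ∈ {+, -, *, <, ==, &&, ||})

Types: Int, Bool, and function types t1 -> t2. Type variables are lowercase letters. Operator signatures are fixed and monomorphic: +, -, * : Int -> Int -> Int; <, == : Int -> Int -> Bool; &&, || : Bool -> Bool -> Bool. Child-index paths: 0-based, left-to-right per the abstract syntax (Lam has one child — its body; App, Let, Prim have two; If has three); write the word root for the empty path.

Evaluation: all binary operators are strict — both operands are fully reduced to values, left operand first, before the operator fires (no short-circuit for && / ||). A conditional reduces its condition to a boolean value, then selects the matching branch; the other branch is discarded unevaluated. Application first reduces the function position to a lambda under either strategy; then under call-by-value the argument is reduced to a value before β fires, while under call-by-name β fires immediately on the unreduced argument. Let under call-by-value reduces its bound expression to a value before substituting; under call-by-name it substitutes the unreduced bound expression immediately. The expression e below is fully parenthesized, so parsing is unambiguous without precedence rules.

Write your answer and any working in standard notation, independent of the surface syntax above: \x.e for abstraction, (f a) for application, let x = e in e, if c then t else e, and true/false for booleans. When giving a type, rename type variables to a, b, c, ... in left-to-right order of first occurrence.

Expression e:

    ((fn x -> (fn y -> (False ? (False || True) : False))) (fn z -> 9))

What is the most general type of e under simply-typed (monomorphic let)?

Answer: a -> Bool

Trace:
  unify Bool ~ Bool
  unify Bool ~ Bool
  unify Bool ~ Bool
  unify Bool ~ Bool
\y._ : b -> Bool
\x._ : a -> b -> Bool
\z._ : c -> Int
  unify a -> b -> Bool ~ (c -> Int) -> d
  unify a ~ c -> Int
  unify b -> Bool ~ d
_ _ : b -> Bool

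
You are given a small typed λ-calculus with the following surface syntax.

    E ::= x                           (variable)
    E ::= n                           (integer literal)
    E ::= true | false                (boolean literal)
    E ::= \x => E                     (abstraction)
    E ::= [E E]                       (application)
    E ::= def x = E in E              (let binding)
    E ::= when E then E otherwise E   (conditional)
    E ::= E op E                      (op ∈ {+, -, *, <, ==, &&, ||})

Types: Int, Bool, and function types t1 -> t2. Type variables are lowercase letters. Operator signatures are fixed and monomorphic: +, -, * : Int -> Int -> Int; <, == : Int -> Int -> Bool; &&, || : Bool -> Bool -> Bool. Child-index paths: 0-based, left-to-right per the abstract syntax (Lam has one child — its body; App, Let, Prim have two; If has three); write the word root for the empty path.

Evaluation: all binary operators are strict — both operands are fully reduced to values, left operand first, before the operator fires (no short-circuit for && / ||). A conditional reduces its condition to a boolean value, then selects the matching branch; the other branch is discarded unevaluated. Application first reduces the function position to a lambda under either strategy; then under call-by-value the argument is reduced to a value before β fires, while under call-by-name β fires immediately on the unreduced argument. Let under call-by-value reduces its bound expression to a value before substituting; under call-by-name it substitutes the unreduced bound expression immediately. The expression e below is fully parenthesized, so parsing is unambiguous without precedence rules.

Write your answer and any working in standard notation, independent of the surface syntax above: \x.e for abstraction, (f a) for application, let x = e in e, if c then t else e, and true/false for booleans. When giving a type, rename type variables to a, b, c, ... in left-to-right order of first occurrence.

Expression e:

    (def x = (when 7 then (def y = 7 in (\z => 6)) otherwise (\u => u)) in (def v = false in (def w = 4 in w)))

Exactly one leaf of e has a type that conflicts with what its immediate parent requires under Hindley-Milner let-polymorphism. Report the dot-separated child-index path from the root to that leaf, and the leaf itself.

Answer: 0.0 : 7

Trace:
  unify Int ~ Bool
  FAIL: mismatch Int ~ Bool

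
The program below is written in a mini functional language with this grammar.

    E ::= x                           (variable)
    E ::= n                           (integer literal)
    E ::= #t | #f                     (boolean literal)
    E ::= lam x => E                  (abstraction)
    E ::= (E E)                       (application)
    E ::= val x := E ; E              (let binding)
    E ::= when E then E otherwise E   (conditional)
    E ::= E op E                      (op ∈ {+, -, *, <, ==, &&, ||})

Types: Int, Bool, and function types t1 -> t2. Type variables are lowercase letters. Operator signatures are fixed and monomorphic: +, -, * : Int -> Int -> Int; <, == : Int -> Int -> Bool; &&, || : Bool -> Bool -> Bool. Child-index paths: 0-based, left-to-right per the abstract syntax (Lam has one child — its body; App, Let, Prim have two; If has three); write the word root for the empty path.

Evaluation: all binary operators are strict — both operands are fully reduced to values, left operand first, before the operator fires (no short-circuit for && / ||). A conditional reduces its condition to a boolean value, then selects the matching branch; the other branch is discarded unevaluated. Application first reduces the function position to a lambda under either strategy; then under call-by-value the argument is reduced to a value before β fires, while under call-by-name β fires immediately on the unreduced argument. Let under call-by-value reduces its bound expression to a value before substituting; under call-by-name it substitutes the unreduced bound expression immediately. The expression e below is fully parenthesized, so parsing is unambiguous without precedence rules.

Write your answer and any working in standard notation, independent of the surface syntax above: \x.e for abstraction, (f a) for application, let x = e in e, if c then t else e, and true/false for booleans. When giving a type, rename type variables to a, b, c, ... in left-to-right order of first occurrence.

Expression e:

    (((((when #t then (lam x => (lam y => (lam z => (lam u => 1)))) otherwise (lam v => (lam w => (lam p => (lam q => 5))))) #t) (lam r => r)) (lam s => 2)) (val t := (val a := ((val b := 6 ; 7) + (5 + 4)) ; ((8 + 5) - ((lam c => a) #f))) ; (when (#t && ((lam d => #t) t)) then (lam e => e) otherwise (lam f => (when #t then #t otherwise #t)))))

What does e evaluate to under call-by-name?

Working:
step 0: (((((if true then (\x.(\y.(\z.(\u.1)))) else (\v.(\w.(\p.(\q.5))))) true) (\r.r)) (\s.2)) (let t = (let a = ((let b = 6 in 7) + (5 + 4)) in ((8 + 5) - ((\c.a) false))) in (if (true && ((\d.true) t)) then (\e.e) else (\f.(if true then true else true)))))
step 1: [if@0.0.0.0] (((((\x.(\y.(\z.(\u.1)))) true) (\r.r)) (\s.2)) (let t = (let a = ((let b = 6 in 7) + (5 + 4)) in ((8 + 5) - ((\c.a) false))) in (if (true && ((\d.true) t)) then (\e.e) else (\f.(if true then true else true)))))
step 2: [beta@0.0.0] ((((\y.(\z.(\u.1))) (\r.r)) (\s.2)) (let t = (let a = ((let b = 6 in 7) + (5 + 4)) in ((8 + 5) - ((\c.a) false))) in (if (true && ((\d.true) t)) then (\e.e) else (\f.(if true then true else true)))))
step 3: [beta@0.0] (((\z.(\u.1)) (\s.2)) (let t = (let a = ((let b = 6 in 7) + (5 + 4)) in ((8 + 5) - ((\c.a) false))) in (if (true && ((\d.true) t)) then (\e.e) else (\f.(if true then true else true)))))
step 4: [beta@0] ((\u.1) (let t = (let a = ((let b = 6 in 7) + (5 + 4)) in ((8 + 5) - ((\c.a) false))) in (if (true && ((\d.true) t)) then (\e.e) else (\f.(if true then true else true)))))
step 5: [beta@root] 1

Answer: 1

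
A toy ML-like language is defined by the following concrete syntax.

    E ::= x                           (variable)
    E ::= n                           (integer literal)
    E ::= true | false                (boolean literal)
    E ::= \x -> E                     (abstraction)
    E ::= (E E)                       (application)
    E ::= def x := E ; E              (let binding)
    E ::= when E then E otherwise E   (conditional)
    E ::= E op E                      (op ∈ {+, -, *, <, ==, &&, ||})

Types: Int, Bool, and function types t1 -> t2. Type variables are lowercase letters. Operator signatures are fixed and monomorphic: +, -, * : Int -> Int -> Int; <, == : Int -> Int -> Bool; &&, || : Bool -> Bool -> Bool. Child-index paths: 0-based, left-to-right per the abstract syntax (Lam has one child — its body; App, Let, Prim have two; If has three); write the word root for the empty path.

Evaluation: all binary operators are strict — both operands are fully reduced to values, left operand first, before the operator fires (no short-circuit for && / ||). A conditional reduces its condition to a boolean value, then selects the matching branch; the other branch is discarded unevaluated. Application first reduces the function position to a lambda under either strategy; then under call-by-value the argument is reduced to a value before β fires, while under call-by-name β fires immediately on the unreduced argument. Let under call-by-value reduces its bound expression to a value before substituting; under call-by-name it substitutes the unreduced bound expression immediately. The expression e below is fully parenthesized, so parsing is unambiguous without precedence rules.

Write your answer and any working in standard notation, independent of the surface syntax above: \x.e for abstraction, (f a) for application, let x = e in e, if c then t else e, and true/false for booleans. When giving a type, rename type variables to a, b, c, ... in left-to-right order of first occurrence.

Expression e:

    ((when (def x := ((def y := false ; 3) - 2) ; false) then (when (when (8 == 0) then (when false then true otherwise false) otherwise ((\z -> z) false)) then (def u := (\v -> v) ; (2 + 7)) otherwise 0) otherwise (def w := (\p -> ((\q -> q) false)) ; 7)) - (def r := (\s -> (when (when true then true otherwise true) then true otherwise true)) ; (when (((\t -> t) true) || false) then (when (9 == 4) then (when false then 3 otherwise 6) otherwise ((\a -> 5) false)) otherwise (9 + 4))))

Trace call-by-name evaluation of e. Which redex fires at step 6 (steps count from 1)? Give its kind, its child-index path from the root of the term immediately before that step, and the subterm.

Derivation:
step 0: ((if (let x = ((let y = false in 3) - 2) in false) then (if (if (8 == 0) then (if false then true else false) else ((\z.z) false)) then (let u = (\v.v) in (2 + 7)) else 0) else (let w = (\p.((\q.q) false)) in 7)) - (let r = (\s.(if (if true then true else true) then true else true)) in (if (((\t.t) true) || false) then (if (9 == 4) then (if false then 3 else 6) else ((\a.5) false)) else (9 + 4))))
step 1: [let@0.0] ((if false then (if (if (8 == 0) then (if false then true else false) else ((\z.z) false)) then (let u = (\v.v) in (2 + 7)) else 0) else (let w = (\p.((\q.q) false)) in 7)) - (let r = (\s.(if (if true then true else true) then true else true)) in (if (((\t.t) true) || false) then (if (9 == 4) then (if false then 3 else 6) else ((\a.5) false)) else (9 + 4))))
step 2: [if@0] ((let w = (\p.((\q.q) false)) in 7) - (let r = (\s.(if (if true then true else true) then true else true)) in (if (((\t.t) true) || false) then (if (9 == 4) then (if false then 3 else 6) else ((\a.5) false)) else (9 + 4))))
step 3: [let@0] (7 - (let r = (\s.(if (if true then true else true) then true else true)) in (if (((\t.t) true) || false) then (if (9 == 4) then (if false then 3 else 6) else ((\a.5) false)) else (9 + 4))))
step 4: [let@1] (7 - (if (((\t.t) true) || false) then (if (9 == 4) then (if false then 3 else 6) else ((\a.5) false)) else (9 + 4)))
step 5: [beta@1.0.0] (7 - (if (true || false) then (if (9 == 4) then (if false then 3 else 6) else ((\a.5) false)) else (9 + 4)))
step 6: [delta@1.0] (7 - (if true then (if (9 == 4) then (if false then 3 else 6) else ((\a.5) false)) else (9 + 4)))

Answer: delta at 1.0 : (true || false)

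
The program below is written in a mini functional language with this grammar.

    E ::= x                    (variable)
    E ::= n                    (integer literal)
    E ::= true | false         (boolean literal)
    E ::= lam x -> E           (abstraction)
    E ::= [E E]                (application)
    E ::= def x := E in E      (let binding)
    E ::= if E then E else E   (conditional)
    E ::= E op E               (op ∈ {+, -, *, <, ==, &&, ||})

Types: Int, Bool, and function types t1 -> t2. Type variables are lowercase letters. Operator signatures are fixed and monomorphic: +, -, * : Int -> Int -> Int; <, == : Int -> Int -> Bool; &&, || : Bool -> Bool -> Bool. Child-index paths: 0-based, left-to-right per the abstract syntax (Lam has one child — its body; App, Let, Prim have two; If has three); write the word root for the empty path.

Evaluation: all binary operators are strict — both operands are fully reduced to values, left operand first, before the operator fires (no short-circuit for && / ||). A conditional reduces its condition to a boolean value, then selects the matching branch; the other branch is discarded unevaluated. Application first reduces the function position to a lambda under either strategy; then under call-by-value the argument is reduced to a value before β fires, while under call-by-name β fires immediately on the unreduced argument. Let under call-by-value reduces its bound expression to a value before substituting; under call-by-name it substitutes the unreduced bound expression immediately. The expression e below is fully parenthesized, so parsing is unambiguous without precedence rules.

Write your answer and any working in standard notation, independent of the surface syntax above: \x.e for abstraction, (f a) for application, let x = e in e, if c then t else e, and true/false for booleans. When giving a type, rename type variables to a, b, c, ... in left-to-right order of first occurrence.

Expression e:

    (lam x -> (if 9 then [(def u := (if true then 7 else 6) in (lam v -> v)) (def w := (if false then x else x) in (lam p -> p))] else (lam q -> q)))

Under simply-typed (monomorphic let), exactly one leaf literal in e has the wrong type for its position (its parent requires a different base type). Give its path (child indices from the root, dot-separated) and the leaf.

Trace:
  unify Int ~ Bool
  FAIL: mismatch Int ~ Bool

Answer: 0.0 : 9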